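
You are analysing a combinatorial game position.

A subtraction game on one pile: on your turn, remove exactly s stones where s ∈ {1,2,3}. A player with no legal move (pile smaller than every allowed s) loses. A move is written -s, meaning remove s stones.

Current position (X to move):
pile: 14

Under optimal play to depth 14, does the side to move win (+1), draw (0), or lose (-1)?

p1 X@[14]: -1[13]-1 -2[12]+1* -3[11]-1
p2 O@[12]: -1[11]-1* -2[10]-1 -3[9]-1
p3 X@[11]: -1[10]-1 -2[9]-1 -3[8]+1*
p4 O@[8]: -1[7]-1* -2[6]-1 -3[5]-1
p5 X@[7]: -1[6]-1 -2[5]-1 -3[4]+1*
p6 O@[4]: -1[3]-1* -2[2]-1 -3[1]-1
p7 X@[3]: -1[2]-1 -2[1]-1 -3[0]+1*
p8 O@[0] terminal -1; root [14] d14

value(14, X) = +1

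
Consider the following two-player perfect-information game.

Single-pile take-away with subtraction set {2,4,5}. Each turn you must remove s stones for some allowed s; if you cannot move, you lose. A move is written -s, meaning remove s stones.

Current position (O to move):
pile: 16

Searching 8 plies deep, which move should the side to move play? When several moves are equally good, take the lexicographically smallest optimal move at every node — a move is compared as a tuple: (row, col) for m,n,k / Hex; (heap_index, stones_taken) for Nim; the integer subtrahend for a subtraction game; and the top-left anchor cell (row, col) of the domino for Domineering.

[16] O move#1: -2:+1/14*, -4:-1/12, -5:-1/11
[14] X move#2: -2:-1/12*, -4:-1/10, -5:-1/9
[12] O move#3: -2:-1/10, -4:+1/8*, -5:+1/7
[8] X move#4: -2:-1/6*, -4:-1/4, -5:-1/3
[6] O move#5: -2:-1/4, -4:-1/2, -5:+1/1*
[1] end (terminal -1, X#6); searched 16 to 8

O's best at [16]: -2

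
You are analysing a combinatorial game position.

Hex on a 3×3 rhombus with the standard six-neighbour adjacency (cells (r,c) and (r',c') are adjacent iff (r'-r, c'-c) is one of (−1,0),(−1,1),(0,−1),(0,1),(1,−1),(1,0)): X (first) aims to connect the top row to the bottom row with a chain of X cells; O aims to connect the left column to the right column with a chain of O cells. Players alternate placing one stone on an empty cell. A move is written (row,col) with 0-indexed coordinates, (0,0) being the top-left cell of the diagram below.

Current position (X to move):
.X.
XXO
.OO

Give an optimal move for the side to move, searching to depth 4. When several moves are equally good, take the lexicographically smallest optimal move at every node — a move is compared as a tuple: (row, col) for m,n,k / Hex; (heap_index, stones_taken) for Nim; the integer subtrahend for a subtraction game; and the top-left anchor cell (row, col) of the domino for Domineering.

p1 X@[.X./XXO/.OO]: (0,0)[XX./XXO/.OO]-1 (0,2)[.XX/XXO/.OO]-1 (2,0)[.X./XXO/XOO]+1*
p2 O@[.X./XXO/XOO] terminal -1; root [.X./XXO/.OO] d4

X's best at [.X./XXO/.OO]: (2,0)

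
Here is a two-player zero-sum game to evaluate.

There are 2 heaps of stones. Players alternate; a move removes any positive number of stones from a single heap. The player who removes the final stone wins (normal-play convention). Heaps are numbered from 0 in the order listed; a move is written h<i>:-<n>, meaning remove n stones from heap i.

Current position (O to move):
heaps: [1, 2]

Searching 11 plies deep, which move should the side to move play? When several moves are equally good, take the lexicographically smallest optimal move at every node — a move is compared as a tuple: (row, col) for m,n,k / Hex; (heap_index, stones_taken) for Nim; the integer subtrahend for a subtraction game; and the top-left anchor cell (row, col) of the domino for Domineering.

O's best at [(1,2)]: h1:-1

ply 1, O at (1,2) | h0:-1=-1→(0,2); h1:-1=+1→(1,1)*; h1:-2=-1→(1,0)
ply 2, X at (1,1) | h0:-1=-1→(0,1)*; h1:-1=-1→(1,0)
ply 3, O at (0,1) | h1:-1=+1→(0,0)*
ply 4: (0,0) is terminal -1 (X); from (1,2) depth 11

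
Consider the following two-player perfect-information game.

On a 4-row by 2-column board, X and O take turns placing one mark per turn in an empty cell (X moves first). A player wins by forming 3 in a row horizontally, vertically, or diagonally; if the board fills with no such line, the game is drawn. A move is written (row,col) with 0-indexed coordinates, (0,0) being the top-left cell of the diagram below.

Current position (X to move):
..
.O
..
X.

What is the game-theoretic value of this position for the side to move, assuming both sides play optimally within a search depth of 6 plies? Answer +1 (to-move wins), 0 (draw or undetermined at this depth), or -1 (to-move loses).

value(../.O/../X., X) = 0

[../.O/../X.] X move#1: (0,0):-1/X./.O/../X., (0,1):+0/.X/.O/../X.*, (1,0):+0/../XO/../X., (2,0):+0/../.O/X./X., (2,1):+0/../.O/.X/X., (3,1):+0/../.O/../XX
[.X/.O/../X.] O move#2: (0,0):+0/OX/.O/../X.*, (1,0):+0/.X/OO/../X., (2,0):+0/.X/.O/O./X., (2,1):+0/.X/.O/.O/X., (3,1):+0/.X/.O/../XO
[OX/.O/../X.] X move#3: (1,0):+0/OX/XO/../X.*, (2,0):+0/OX/.O/X./X., (2,1):+0/OX/.O/.X/X., (3,1):+0/OX/.O/../XX
[OX/XO/../X.] O move#4: (2,0):+0/OX/XO/O./X.*, (2,1):-1/OX/XO/.O/X., (3,1):-1/OX/XO/../XO
[OX/XO/O./X.] X move#5: (2,1):+0/OX/XO/OX/X.*, (3,1):+0/OX/XO/O./XX
[OX/XO/OX/X.] O move#6: (3,1):+0/OX/XO/OX/XO*
[OX/XO/OX/XO] end (terminal +0, X#7); searched ../.O/../X. to 6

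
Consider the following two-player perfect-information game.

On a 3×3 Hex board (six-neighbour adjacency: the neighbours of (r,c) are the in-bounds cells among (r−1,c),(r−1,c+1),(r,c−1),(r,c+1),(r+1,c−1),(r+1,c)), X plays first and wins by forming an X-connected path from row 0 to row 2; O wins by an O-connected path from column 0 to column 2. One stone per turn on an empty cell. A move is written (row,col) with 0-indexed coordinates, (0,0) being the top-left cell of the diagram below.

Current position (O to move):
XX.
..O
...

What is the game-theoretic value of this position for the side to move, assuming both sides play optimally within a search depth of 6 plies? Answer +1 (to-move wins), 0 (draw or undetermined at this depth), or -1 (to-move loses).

p1 O@[XX./..O/...]: (0,2)[XXO/..O/...]-1 (1,0)[XX./O.O/...]-1 (1,1)[XX./.OO/...]+1* (2,0)[XX./..O/O..]+1 (2,1)[XX./..O/.O.]-1 (2,2)[XX./..O/..O]-1
p2 X@[XX./.OO/...]: (0,2)[XXX/.OO/...]-1* (1,0)[XX./XOO/...]-1 (2,0)[XX./.OO/X..]-1 (2,1)[XX./.OO/.X.]-1 (2,2)[XX./.OO/..X]-1
p3 O@[XXX/.OO/...]: (1,0)[XXX/OOO/...]+1* (2,0)[XXX/.OO/O..]+1 (2,1)[XXX/.OO/.O.]+1 (2,2)[XXX/.OO/..O]+1
p4 X@[XXX/OOO/...] terminal -1; root [XX./..O/...] d6

value(XX./..O/..., O) = +1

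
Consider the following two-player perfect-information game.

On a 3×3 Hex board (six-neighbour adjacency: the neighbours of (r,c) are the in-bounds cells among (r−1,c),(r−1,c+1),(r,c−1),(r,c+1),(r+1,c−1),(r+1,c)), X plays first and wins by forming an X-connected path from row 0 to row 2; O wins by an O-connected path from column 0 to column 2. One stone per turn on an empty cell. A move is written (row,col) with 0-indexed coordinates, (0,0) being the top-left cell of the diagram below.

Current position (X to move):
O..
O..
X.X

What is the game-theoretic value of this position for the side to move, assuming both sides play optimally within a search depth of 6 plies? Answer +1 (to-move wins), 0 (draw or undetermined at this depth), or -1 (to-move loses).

value(O../O../X.X, X) = +1

p1 X@[O../O../X.X]: (0,1)[OX./O../X.X]-1 (0,2)[O.X/O../X.X]+1* (1,1)[O../OX./X.X]+1 (1,2)[O../O.X/X.X]-1 (2,1)[O../O../XXX]-1
p2 O@[O.X/O../X.X]: (0,1)[OOX/O../X.X]-1* (1,1)[O.X/OO./X.X]-1 (1,2)[O.X/O.O/X.X]-1 (2,1)[O.X/O../XOX]-1
p3 X@[OOX/O../X.X]: (1,1)[OOX/OX./X.X]+1* (1,2)[OOX/O.X/X.X]+1 (2,1)[OOX/O../XXX]+1
p4 O@[OOX/OX./X.X] terminal -1; root [O../O../X.X] d6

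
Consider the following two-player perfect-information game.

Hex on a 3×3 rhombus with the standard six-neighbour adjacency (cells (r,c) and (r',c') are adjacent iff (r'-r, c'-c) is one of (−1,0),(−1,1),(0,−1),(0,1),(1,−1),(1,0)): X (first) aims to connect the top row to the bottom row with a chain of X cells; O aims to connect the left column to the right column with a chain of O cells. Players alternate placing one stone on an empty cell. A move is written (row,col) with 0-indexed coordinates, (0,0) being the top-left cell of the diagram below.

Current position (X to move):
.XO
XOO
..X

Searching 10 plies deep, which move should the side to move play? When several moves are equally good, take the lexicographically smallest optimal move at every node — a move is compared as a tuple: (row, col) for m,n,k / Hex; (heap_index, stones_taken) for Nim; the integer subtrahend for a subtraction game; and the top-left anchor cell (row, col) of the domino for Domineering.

[.XO/XOO/..X] X move#1: (0,0):-1/XXO/XOO/..X, (2,0):+1/.XO/XOO/X.X*, (2,1):-1/.XO/XOO/.XX
[.XO/XOO/X.X] end (terminal -1, O#2); searched .XO/XOO/..X to 10

X's best at [.XO/XOO/..X]: (2,0)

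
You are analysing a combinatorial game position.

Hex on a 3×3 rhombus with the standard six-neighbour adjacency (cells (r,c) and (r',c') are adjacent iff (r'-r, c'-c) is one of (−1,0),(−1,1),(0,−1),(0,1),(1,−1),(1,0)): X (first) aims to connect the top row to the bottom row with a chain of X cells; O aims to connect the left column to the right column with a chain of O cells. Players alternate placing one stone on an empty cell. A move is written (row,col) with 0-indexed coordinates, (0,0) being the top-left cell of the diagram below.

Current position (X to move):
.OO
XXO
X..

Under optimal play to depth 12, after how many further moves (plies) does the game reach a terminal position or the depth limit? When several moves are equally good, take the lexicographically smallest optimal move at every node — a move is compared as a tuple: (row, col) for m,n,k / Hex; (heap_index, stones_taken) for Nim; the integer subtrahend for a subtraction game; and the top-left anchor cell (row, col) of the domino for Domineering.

PV length from [.OO/XXO/X..]: 1 ply

ply 1, X at .OO/XXO/X.. | (0,0)=+1→XOO/XXO/X..*; (2,1)=-1→.OO/XXO/XX.; (2,2)=-1→.OO/XXO/X.X
ply 2: XOO/XXO/X.. is terminal -1 (O); from .OO/XXO/X.. depth 12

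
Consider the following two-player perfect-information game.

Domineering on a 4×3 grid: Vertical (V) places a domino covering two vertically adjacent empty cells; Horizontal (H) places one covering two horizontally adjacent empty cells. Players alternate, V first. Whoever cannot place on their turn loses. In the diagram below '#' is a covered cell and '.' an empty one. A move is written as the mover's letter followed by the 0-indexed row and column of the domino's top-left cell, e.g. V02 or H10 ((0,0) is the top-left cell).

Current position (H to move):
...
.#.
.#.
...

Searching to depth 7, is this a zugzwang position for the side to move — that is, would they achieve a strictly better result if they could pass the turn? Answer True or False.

ply 1, H at .../.#./.#./... | H00=-1→##./.#./.#./...*; H01=-1→.##/.#./.#./...; H30=-1→.../.#./.#./##.; H31=-1→.../.#./.#./.##
ply 2, V at ##./.#./.#./... | V02=+1→###/.##/.#./...*; V10=+1→##./##./##./...; V12=+1→##./.##/.##/...; V20=+1→##./.#./##./#..; V22=+1→##./.#./.##/..#
ply 3, H at ###/.##/.#./... | H30=-1→###/.##/.#./##.*; H31=-1→###/.##/.#./.##
ply 4, V at ###/.##/.#./##. | V10=+1→###/###/##./##.*; V22=+1→###/.##/.##/###
ply 5: ###/###/##./##. is terminal -1 (H); from .../.#./.#./... depth 7
pass branch (V moves first from the same position):
  | ply 1, V at .../.#./.#./... | V00=+1→#../##./.#./...*; V02=+1→..#/.##/.#./...; V10=-1→.../##./##./...; V12=-1→.../.##/.##/...; V20=+1→.../.#./##./#..; V22=+1→.../.#./.##/..#
  | ply 2, H at #../##./.#./... | H01=-1→###/##./.#./...*; H30=-1→#../##./.#./##.; H31=-1→#../##./.#./.##
  | ply 3, V at ###/##./.#./... | V12=-1→###/###/.##/...; V20=+1→###/##./##./#..*; V22=-1→###/##./.##/..#
  | ply 4, H at ###/##./##./#.. | H31=-1→###/##./##./###*
  | ply 5, V at ###/##./##./### | V12=+1→###/###/###/###*
  | ply 6: ###/###/###/### is terminal -1 (H); from .../.#./.#./... depth 7
H moving scores -1; H passing scores -1

zugzwang(.../.#./.#./..., H) = False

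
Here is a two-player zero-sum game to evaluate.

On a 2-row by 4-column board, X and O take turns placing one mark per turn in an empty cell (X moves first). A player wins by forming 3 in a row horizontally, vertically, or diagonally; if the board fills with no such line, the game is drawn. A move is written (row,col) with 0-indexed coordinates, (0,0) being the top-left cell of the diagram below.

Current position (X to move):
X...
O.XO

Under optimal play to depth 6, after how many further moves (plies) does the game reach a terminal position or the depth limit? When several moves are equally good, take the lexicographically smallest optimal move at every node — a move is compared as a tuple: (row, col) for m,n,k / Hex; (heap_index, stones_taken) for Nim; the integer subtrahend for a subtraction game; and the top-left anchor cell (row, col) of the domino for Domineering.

PV length from [X.../O.XO]: 4 plies

ply 1, X at X.../O.XO | (0,1)=+0→XX../O.XO*; (0,2)=+0→X.X./O.XO; (0,3)=+0→X..X/O.XO; (1,1)=+0→X.../OXXO
ply 2, O at XX../O.XO | (0,2)=+0→XXO./O.XO*; (0,3)=-1→XX.O/O.XO; (1,1)=-1→XX../OOXO
ply 3, X at XXO./O.XO | (0,3)=+0→XXOX/O.XO*; (1,1)=+0→XXO./OXXO
ply 4, O at XXOX/O.XO | (1,1)=+0→XXOX/OOXO*
ply 5: XXOX/OOXO is terminal +0 (X); from X.../O.XO depth 6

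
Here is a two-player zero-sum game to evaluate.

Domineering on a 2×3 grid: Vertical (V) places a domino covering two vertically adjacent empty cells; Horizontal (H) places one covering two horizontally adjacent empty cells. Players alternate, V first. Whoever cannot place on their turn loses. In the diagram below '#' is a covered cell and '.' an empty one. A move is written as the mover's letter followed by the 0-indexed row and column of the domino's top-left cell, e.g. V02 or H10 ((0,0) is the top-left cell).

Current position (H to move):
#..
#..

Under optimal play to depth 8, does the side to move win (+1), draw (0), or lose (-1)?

ply 1, H at #../#.. | H01=+1→###/#..*; H11=+1→#../###
ply 2: ###/#.. is terminal -1 (V); from #../#.. depth 8

value(#../#.., H) = +1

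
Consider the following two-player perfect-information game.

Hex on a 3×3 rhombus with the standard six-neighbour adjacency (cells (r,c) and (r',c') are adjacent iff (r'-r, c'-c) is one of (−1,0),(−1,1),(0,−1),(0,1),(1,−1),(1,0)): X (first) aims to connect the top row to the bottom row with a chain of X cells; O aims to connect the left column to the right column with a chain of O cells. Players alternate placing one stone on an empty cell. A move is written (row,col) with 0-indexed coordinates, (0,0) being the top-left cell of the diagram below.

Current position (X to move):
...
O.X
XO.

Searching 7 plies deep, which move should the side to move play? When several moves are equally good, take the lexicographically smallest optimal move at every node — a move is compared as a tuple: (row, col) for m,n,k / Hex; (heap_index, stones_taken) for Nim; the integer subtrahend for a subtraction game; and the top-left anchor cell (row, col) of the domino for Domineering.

X's best at [.../O.X/XO.]: (0,2)

[.../O.X/XO.] X move#1: (0,0):-1/X../O.X/XO., (0,1):-1/.X./O.X/XO., (0,2):+1/..X/O.X/XO.*, (1,1):+1/.../OXX/XO., (2,2):-1/.../O.X/XOX
[..X/O.X/XO.] O move#2: (0,0):-1/O.X/O.X/XO.*, (0,1):-1/.OX/O.X/XO., (1,1):-1/..X/OOX/XO., (2,2):-1/..X/O.X/XOO
[O.X/O.X/XO.] X move#3: (0,1):+1/OXX/O.X/XO.*, (1,1):+1/O.X/OXX/XO., (2,2):+1/O.X/O.X/XOX
[OXX/O.X/XO.] O move#4: (1,1):-1/OXX/OOX/XO.*, (2,2):-1/OXX/O.X/XOO
[OXX/OOX/XO.] X move#5: (2,2):+1/OXX/OOX/XOX*
[OXX/OOX/XOX] end (terminal -1, O#6); searched .../O.X/XO. to 7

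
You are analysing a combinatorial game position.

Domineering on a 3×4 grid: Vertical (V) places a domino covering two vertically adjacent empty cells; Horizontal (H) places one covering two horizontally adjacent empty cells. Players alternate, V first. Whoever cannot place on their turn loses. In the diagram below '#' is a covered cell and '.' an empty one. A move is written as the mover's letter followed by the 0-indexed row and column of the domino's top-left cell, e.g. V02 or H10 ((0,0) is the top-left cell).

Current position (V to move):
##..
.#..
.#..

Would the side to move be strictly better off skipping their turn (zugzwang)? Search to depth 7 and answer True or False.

p1 V@[##../.#../.#..]: V02[###./.##./.#..]+1* V03[##.#/.#.#/.#..]+1 V10[##../##../##..]-1 V12[##../.##./.##.]+1 V13[##../.#.#/.#.#]+1
p2 H@[###./.##./.#..]: H22[###./.##./.###]-1*
p3 V@[###./.##./.###]: V03[####/.###/.###]+1* V10[###./###./####]+1
p4 H@[####/.###/.###] terminal -1; root [##../.#../.#..] d7
pass branch (H moves first from the same position):
  | p1 H@[##../.#../.#..]: H02[####/.#../.#..]-1 H12[##../.###/.#..]+1* H22[##../.#../.###]-1
  | p2 V@[##../.###/.#..]: V10[##../####/##..]-1*
  | p3 H@[##../####/##..]: H02[####/####/##..]+1* H22[##../####/####]+1
  | p4 V@[####/####/##..] terminal -1; root [##../.#../.#..] d7
V moving scores +1; V passing scores -1

zugzwang(##../.#../.#.., V) = False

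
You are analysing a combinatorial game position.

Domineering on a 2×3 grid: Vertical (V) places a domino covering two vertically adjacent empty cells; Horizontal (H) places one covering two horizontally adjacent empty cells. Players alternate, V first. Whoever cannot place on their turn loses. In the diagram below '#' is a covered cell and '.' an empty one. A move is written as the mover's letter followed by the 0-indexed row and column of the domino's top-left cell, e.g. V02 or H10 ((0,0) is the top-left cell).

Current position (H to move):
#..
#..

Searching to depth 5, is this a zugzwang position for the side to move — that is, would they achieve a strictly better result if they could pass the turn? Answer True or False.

[#../#..] H move#1: H01:+1/###/#..*, H11:+1/#../###
[###/#..] end (terminal -1, V#2); searched #../#.. to 5
if H skipped the turn, V would face:
~ [#../#..] V move#1: V01:+1/##./##.*, V02:+1/#.#/#.#
~ [##./##.] end (terminal -1, H#2); searched #../#.. to 5
compare (H): move=+1 vs pass=-1

zugzwang(#../#.., H) = False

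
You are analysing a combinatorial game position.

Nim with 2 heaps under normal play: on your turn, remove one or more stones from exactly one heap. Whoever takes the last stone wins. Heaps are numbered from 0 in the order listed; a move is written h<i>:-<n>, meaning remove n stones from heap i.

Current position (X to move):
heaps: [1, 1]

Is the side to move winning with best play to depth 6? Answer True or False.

X winning at [(1,1)]: False

p1 X@[(1,1)]: h0:-1[(0,1)]-1* h1:-1[(1,0)]-1
p2 O@[(0,1)]: h1:-1[(0,0)]+1*
p3 X@[(0,0)] terminal -1; root [(1,1)] d6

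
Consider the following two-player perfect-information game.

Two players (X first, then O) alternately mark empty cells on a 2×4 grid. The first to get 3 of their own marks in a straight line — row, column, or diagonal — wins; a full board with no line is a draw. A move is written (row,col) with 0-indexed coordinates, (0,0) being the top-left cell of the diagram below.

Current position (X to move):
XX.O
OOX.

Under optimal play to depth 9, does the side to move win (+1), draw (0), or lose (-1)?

ply 1, X at XX.O/OOX. | (0,2)=+1→XXXO/OOX.*; (1,3)=+0→XX.O/OOXX
ply 2: XXXO/OOX. is terminal -1 (O); from XX.O/OOX. depth 9

value(XX.O/OOX., X) = +1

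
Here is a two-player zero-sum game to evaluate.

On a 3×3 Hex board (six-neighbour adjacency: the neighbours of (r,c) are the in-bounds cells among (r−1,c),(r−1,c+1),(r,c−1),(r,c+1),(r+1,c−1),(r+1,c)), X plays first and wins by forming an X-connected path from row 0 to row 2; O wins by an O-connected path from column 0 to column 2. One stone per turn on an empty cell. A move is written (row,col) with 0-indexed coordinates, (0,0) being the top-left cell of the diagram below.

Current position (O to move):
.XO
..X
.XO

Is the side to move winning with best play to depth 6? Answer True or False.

O winning at [.XO/..X/.XO]: True

ply 1, O at .XO/..X/.XO | (0,0)=-1→OXO/..X/.XO; (1,0)=-1→.XO/O.X/.XO; (1,1)=+1→.XO/.OX/.XO*; (2,0)=-1→.XO/..X/OXO
ply 2, X at .XO/.OX/.XO | (0,0)=-1→XXO/.OX/.XO*; (1,0)=-1→.XO/XOX/.XO; (2,0)=-1→.XO/.OX/XXO
ply 3, O at XXO/.OX/.XO | (1,0)=+1→XXO/OOX/.XO*; (2,0)=+1→XXO/.OX/OXO
ply 4: XXO/OOX/.XO is terminal -1 (X); from .XO/..X/.XO depth 6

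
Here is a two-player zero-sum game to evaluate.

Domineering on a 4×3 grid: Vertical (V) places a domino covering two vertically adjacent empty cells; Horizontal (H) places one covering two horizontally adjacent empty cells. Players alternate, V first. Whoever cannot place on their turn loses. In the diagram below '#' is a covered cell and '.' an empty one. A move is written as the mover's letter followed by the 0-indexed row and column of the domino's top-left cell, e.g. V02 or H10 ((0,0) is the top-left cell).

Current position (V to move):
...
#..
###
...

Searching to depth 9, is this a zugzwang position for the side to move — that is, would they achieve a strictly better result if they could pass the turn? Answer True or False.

zugzwang(.../#../###/..., V) = False

ply 1, V at .../#../###/... | V01=+1→.#./##./###/...*; V02=-1→..#/#.#/###/...
ply 2, H at .#./##./###/... | H30=-1→.#./##./###/##.*; H31=-1→.#./##./###/.##
ply 3, V at .#./##./###/##. | V02=+1→.##/###/###/##.*
ply 4: .##/###/###/##. is terminal -1 (H); from .../#../###/... depth 9
pass branch (H moves first from the same position):
  | ply 1, H at .../#../###/... | H00=+1→##./#../###/...*; H01=+1→.##/#../###/...; H11=+1→.../###/###/...; H30=-1→.../#../###/##.; H31=-1→.../#../###/.##
  | ply 2, V at ##./#../###/... | V02=-1→###/#.#/###/...*
  | ply 3, H at ###/#.#/###/... | H30=+1→###/#.#/###/##.*; H31=+1→###/#.#/###/.##
  | ply 4: ###/#.#/###/##. is terminal -1 (V); from .../#../###/... depth 9
V moving scores +1; V passing scores -1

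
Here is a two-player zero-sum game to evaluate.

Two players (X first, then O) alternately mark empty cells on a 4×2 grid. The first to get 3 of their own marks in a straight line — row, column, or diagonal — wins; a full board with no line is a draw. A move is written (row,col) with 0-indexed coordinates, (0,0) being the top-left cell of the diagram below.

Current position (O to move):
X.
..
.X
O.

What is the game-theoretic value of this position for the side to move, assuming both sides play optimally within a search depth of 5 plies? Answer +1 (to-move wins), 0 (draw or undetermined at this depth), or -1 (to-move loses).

value(X./../.X/O., O) = 0

ply 1, O at X./../.X/O. | (0,1)=+0→XO/../.X/O.*; (1,0)=+0→X./O./.X/O.; (1,1)=+0→X./.O/.X/O.; (2,0)=+0→X./../OX/O.; (3,1)=+0→X./../.X/OO
ply 2, X at XO/../.X/O. | (1,0)=+0→XO/X./.X/O.*; (1,1)=+0→XO/.X/.X/O.; (2,0)=+0→XO/../XX/O.; (3,1)=+0→XO/../.X/OX
ply 3, O at XO/X./.X/O. | (1,1)=-1→XO/XO/.X/O.; (2,0)=+0→XO/X./OX/O.*; (3,1)=-1→XO/X./.X/OO
ply 4, X at XO/X./OX/O. | (1,1)=+0→XO/XX/OX/O.*; (3,1)=+0→XO/X./OX/OX
ply 5, O at XO/XX/OX/O. | (3,1)=+0→XO/XX/OX/OO*
ply 6: XO/XX/OX/OO is terminal +0 (X); from X./../.X/O. depth 5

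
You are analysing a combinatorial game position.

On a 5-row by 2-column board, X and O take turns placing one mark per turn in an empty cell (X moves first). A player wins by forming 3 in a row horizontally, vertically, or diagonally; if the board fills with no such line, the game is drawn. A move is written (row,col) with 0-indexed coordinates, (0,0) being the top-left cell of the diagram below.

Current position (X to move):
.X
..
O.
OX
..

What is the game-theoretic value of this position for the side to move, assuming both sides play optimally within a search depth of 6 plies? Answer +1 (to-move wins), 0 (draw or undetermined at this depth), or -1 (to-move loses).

ply 1, X at .X/../O./OX/.. | (0,0)=-1→XX/../O./OX/..*; (1,0)=-1→.X/X./O./OX/..; (1,1)=-1→.X/.X/O./OX/..; (2,1)=-1→.X/../OX/OX/..; (4,0)=-1→.X/../O./OX/X.; (4,1)=-1→.X/../O./OX/.X
ply 2, O at XX/../O./OX/.. | (1,0)=+1→XX/O./O./OX/..*; (1,1)=+1→XX/.O/O./OX/..; (2,1)=+1→XX/../OO/OX/..; (4,0)=+1→XX/../O./OX/O.; (4,1)=+1→XX/../O./OX/.O
ply 3: XX/O./O./OX/.. is terminal -1 (X); from .X/../O./OX/.. depth 6

value(.X/../O./OX/.., X) = -1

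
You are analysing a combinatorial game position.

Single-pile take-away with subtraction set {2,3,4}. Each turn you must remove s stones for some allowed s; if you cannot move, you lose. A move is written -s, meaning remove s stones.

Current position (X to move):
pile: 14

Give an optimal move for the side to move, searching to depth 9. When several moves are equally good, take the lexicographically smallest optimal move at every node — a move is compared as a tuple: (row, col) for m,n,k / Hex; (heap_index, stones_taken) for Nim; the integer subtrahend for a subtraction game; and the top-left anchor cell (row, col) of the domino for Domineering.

ply 1, X at 14 | -2=+1→12*; -3=-1→11; -4=-1→10
ply 2, O at 12 | -2=-1→10*; -3=-1→9; -4=-1→8
ply 3, X at 10 | -2=-1→8; -3=+1→7*; -4=+1→6
ply 4, O at 7 | -2=-1→5*; -3=-1→4; -4=-1→3
ply 5, X at 5 | -2=-1→3; -3=-1→2; -4=+1→1*
ply 6: 1 is terminal -1 (O); from 14 depth 9

X's best at [14]: -2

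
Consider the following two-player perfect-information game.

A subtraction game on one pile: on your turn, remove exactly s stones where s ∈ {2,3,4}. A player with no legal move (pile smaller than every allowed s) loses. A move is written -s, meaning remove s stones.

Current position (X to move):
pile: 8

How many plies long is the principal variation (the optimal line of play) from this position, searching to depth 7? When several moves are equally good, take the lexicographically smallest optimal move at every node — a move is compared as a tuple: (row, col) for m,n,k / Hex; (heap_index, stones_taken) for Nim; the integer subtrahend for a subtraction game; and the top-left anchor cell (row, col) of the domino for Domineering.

[8] X move#1: -2:+1/6*, -3:-1/5, -4:-1/4
[6] O move#2: -2:-1/4*, -3:-1/3, -4:-1/2
[4] X move#3: -2:-1/2, -3:+1/1*, -4:+1/0
[1] end (terminal -1, O#4); searched 8 to 7

PV length from [8]: 3 plies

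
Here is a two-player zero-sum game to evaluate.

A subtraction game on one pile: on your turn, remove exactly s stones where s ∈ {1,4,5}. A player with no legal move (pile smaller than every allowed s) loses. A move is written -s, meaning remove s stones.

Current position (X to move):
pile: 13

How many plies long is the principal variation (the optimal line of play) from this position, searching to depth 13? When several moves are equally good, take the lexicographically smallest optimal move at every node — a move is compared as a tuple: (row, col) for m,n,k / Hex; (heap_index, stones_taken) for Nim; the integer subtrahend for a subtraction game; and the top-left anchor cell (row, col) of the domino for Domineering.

PV length from [13]: 5 plies

ply 1, X at 13 | -1=-1→12; -4=-1→9; -5=+1→8*
ply 2, O at 8 | -1=-1→7*; -4=-1→4; -5=-1→3
ply 3, X at 7 | -1=-1→6; -4=-1→3; -5=+1→2*
ply 4, O at 2 | -1=-1→1*
ply 5, X at 1 | -1=+1→0*
ply 6: 0 is terminal -1 (O); from 13 depth 13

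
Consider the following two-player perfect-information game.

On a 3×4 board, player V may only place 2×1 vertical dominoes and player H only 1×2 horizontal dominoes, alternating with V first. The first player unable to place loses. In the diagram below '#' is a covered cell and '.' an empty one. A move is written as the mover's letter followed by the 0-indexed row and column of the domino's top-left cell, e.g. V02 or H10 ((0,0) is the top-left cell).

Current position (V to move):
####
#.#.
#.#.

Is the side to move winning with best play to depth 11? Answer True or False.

V winning at [####/#.#./#.#.]: True

[####/#.#./#.#.] V move#1: V11:+1/####/###./###.*, V13:+1/####/#.##/#.##
[####/###./###.] end (terminal -1, H#2); searched ####/#.#./#.#. to 11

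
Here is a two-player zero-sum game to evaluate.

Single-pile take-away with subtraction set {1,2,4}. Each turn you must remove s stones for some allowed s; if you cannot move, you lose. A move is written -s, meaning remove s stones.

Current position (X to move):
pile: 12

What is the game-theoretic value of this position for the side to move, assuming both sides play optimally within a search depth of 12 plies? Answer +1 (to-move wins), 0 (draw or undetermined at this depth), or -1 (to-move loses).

ply 1, X at 12 | -1=-1→11*; -2=-1→10; -4=-1→8
ply 2, O at 11 | -1=-1→10; -2=+1→9*; -4=-1→7
ply 3, X at 9 | -1=-1→8*; -2=-1→7; -4=-1→5
ply 4, O at 8 | -1=-1→7; -2=+1→6*; -4=-1→4
ply 5, X at 6 | -1=-1→5*; -2=-1→4; -4=-1→2
ply 6, O at 5 | -1=-1→4; -2=+1→3*; -4=-1→1
ply 7, X at 3 | -1=-1→2*; -2=-1→1
ply 8, O at 2 | -1=-1→1; -2=+1→0*
ply 9: 0 is terminal -1 (X); from 12 depth 12

value(12, X) = -1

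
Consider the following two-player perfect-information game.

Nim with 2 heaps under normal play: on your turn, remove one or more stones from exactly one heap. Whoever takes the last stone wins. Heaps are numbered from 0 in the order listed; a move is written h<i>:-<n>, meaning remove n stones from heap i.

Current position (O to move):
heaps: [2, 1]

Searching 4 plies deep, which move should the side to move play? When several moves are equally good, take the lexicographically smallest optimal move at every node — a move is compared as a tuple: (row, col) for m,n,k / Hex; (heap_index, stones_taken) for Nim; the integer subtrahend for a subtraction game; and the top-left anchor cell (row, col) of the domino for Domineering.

O's best at [(2,1)]: h0:-1

[(2,1)] O move#1: h0:-1:+1/(1,1)*, h0:-2:-1/(0,1), h1:-1:-1/(2,0)
[(1,1)] X move#2: h0:-1:-1/(0,1)*, h1:-1:-1/(1,0)
[(0,1)] O move#3: h1:-1:+1/(0,0)*
[(0,0)] end (terminal -1, X#4); searched (2,1) to 4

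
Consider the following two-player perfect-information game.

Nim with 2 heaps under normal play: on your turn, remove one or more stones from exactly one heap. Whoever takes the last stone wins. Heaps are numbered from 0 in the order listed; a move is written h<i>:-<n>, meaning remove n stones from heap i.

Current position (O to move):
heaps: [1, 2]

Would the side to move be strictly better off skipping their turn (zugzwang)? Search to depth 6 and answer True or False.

zugzwang((1,2), O) = False

ply 1, O at (1,2) | h0:-1=-1→(0,2); h1:-1=+1→(1,1)*; h1:-2=-1→(1,0)
ply 2, X at (1,1) | h0:-1=-1→(0,1)*; h1:-1=-1→(1,0)
ply 3, O at (0,1) | h1:-1=+1→(0,0)*
ply 4: (0,0) is terminal -1 (X); from (1,2) depth 6
if O skipped the turn, X would face:
~ ply 1, X at (1,2) | h0:-1=-1→(0,2); h1:-1=+1→(1,1)*; h1:-2=-1→(1,0)
~ ply 2, O at (1,1) | h0:-1=-1→(0,1)*; h1:-1=-1→(1,0)
~ ply 3, X at (0,1) | h1:-1=+1→(0,0)*
~ ply 4: (0,0) is terminal -1 (O); from (1,2) depth 6
compare (O): move=+1 vs pass=-1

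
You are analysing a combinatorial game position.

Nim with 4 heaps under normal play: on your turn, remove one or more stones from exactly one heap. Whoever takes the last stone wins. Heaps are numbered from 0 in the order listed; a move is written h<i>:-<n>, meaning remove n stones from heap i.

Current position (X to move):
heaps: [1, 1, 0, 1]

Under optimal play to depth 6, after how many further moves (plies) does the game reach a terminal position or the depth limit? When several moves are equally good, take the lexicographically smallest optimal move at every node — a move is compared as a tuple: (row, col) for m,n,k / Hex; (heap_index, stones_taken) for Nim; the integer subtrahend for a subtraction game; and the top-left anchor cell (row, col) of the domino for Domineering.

ply 1, X at (1,1,0,1) | h0:-1=+1→(0,1,0,1)*; h1:-1=+1→(1,0,0,1); h3:-1=+1→(1,1,0,0)
ply 2, O at (0,1,0,1) | h1:-1=-1→(0,0,0,1)*; h3:-1=-1→(0,1,0,0)
ply 3, X at (0,0,0,1) | h3:-1=+1→(0,0,0,0)*
ply 4: (0,0,0,0) is terminal -1 (O); from (1,1,0,1) depth 6

PV length from [(1,1,0,1)]: 3 plies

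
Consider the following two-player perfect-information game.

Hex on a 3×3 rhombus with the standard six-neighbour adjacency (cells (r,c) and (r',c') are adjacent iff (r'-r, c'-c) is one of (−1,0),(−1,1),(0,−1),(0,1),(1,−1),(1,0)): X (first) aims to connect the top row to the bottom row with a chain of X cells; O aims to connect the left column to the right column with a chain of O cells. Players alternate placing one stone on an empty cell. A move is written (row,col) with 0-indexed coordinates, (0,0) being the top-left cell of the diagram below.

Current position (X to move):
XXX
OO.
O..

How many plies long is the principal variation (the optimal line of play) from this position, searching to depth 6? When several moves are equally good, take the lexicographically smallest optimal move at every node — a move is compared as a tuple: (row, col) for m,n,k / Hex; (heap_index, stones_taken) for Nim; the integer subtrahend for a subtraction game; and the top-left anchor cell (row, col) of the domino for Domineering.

PV length from [XXX/OO./O..]: 3 plies

p1 X@[XXX/OO./O..]: (1,2)[XXX/OOX/O..]+1* (2,1)[XXX/OO./OX.]-1 (2,2)[XXX/OO./O.X]-1
p2 O@[XXX/OOX/O..]: (2,1)[XXX/OOX/OO.]-1* (2,2)[XXX/OOX/O.O]-1
p3 X@[XXX/OOX/OO.]: (2,2)[XXX/OOX/OOX]+1*
p4 O@[XXX/OOX/OOX] terminal -1; root [XXX/OO./O..] d6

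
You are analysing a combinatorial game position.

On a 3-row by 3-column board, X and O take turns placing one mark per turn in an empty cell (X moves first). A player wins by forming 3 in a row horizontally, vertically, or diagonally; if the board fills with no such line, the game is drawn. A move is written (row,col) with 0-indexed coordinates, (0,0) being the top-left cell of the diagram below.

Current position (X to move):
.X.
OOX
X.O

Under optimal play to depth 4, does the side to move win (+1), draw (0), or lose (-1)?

value(.X./OOX/X.O, X) = 0

[.X./OOX/X.O] X move#1: (0,0):+0/XX./OOX/X.O*, (0,2):-1/.XX/OOX/X.O, (2,1):-1/.X./OOX/XXO
[XX./OOX/X.O] O move#2: (0,2):+0/XXO/OOX/X.O*, (2,1):-1/XX./OOX/XOO
[XXO/OOX/X.O] X move#3: (2,1):+0/XXO/OOX/XXO*
[XXO/OOX/XXO] end (terminal +0, O#4); searched .X./OOX/X.O to 4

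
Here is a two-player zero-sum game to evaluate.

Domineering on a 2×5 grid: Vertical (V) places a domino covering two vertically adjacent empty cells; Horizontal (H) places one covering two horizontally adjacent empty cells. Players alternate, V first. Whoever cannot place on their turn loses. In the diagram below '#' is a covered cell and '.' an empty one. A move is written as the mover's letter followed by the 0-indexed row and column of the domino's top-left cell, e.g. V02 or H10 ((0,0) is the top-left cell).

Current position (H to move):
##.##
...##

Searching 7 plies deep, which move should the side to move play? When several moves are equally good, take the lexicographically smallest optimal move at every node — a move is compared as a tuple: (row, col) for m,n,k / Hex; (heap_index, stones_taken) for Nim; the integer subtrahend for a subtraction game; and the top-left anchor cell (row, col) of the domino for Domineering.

[##.##/...##] H move#1: H10:-1/##.##/##.##, H11:+1/##.##/.####*
[##.##/.####] end (terminal -1, V#2); searched ##.##/...## to 7

H's best at [##.##/...##]: H11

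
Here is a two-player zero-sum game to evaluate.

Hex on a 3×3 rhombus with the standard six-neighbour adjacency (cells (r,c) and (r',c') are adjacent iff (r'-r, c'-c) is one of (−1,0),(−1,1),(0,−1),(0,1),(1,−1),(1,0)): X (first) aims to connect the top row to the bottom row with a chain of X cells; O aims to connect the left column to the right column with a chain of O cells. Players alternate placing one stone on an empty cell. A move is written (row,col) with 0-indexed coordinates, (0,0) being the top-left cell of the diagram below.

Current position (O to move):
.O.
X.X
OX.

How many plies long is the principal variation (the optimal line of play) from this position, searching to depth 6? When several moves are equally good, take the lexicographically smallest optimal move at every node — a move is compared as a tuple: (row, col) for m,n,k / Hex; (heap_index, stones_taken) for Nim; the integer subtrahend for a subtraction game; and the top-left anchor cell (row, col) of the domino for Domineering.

[.O./X.X/OX.] O move#1: (0,0):-1/OO./X.X/OX., (0,2):+1/.OO/X.X/OX.*, (1,1):-1/.O./XOX/OX., (2,2):-1/.O./X.X/OXO
[.OO/X.X/OX.] X move#2: (0,0):-1/XOO/X.X/OX.*, (1,1):-1/.OO/XXX/OX., (2,2):-1/.OO/X.X/OXX
[XOO/X.X/OX.] O move#3: (1,1):+1/XOO/XOX/OX.*, (2,2):-1/XOO/X.X/OXO
[XOO/XOX/OX.] end (terminal -1, X#4); searched .O./X.X/OX. to 6

PV length from [.O./X.X/OX.]: 3 plies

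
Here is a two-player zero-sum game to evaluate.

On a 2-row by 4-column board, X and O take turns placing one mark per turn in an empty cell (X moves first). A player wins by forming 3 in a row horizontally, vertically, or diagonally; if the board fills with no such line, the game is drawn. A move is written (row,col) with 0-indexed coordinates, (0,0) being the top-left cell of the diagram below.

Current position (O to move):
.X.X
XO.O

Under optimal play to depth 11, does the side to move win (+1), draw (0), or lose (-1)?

value(.X.X/XO.O, O) = +1

p1 O@[.X.X/XO.O]: (0,0)[OX.X/XO.O]-1 (0,2)[.XOX/XO.O]+0 (1,2)[.X.X/XOOO]+1*
p2 X@[.X.X/XOOO] terminal -1; root [.X.X/XO.O] d11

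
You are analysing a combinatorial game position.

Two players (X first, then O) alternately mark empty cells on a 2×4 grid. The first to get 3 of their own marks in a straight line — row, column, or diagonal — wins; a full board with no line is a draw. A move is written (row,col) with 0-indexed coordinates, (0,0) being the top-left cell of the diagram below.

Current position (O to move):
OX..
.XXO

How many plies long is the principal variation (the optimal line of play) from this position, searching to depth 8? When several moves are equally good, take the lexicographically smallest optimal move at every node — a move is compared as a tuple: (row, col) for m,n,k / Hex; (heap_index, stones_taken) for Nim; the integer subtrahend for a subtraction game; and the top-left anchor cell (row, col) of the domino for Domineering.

PV length from [OX../.XXO]: 3 plies

[OX../.XXO] O move#1: (0,2):-1/OXO./.XXO, (0,3):-1/OX.O/.XXO, (1,0):+0/OX../OXXO*
[OX../OXXO] X move#2: (0,2):+0/OXX./OXXO*, (0,3):+0/OX.X/OXXO
[OXX./OXXO] O move#3: (0,3):+0/OXXO/OXXO*
[OXXO/OXXO] end (terminal +0, X#4); searched OX../.XXO to 8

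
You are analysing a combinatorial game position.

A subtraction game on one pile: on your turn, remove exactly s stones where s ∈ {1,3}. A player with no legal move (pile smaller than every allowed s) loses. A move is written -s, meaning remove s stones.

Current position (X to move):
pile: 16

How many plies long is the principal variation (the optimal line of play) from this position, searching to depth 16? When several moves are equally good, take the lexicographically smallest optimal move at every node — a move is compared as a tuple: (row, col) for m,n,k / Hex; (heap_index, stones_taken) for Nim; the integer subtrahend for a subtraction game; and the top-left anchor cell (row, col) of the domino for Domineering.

p1 X@[16]: -1[15]-1* -3[13]-1
p2 O@[15]: -1[14]+1* -3[12]+1
p3 X@[14]: -1[13]-1* -3[11]-1
p4 O@[13]: -1[12]+1* -3[10]+1
p5 X@[12]: -1[11]-1* -3[9]-1
p6 O@[11]: -1[10]+1* -3[8]+1
p7 X@[10]: -1[9]-1* -3[7]-1
p8 O@[9]: -1[8]+1* -3[6]+1
p9 X@[8]: -1[7]-1* -3[5]-1
p10 O@[7]: -1[6]+1* -3[4]+1
p11 X@[6]: -1[5]-1* -3[3]-1
p12 O@[5]: -1[4]+1* -3[2]+1
p13 X@[4]: -1[3]-1* -3[1]-1
p14 O@[3]: -1[2]+1* -3[0]+1
p15 X@[2]: -1[1]-1*
p16 O@[1]: -1[0]+1*
p17 X@[0] terminal -1; root [16] d16

PV length from [16]: 16 plies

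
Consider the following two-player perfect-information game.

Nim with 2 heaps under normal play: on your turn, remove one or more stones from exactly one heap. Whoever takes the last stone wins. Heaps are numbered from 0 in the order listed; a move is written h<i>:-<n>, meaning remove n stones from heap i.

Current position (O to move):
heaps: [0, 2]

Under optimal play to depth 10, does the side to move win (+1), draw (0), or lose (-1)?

p1 O@[(0,2)]: h1:-1[(0,1)]-1 h1:-2[(0,0)]+1*
p2 X@[(0,0)] terminal -1; root [(0,2)] d10

value((0,2), O) = +1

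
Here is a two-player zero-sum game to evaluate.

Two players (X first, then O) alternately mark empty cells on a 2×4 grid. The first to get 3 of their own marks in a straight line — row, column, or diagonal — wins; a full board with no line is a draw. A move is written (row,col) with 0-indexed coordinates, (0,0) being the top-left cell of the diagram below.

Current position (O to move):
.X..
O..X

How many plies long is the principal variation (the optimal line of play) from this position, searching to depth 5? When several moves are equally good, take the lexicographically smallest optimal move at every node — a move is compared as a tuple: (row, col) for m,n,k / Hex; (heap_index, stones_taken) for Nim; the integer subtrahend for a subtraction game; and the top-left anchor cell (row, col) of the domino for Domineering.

p1 O@[.X../O..X]: (0,0)[OX../O..X]+0* (0,2)[.XO./O..X]+0 (0,3)[.X.O/O..X]+0 (1,1)[.X../OO.X]+0 (1,2)[.X../O.OX]+0
p2 X@[OX../O..X]: (0,2)[OXX./O..X]+0* (0,3)[OX.X/O..X]+0 (1,1)[OX../OX.X]+0 (1,2)[OX../O.XX]+0
p3 O@[OXX./O..X]: (0,3)[OXXO/O..X]+0* (1,1)[OXX./OO.X]-1 (1,2)[OXX./O.OX]-1
p4 X@[OXXO/O..X]: (1,1)[OXXO/OX.X]+0* (1,2)[OXXO/O.XX]+0
p5 O@[OXXO/OX.X]: (1,2)[OXXO/OXOX]+0*
p6 X@[OXXO/OXOX] terminal +0; root [.X../O..X] d5

PV length from [.X../O..X]: 5 plies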